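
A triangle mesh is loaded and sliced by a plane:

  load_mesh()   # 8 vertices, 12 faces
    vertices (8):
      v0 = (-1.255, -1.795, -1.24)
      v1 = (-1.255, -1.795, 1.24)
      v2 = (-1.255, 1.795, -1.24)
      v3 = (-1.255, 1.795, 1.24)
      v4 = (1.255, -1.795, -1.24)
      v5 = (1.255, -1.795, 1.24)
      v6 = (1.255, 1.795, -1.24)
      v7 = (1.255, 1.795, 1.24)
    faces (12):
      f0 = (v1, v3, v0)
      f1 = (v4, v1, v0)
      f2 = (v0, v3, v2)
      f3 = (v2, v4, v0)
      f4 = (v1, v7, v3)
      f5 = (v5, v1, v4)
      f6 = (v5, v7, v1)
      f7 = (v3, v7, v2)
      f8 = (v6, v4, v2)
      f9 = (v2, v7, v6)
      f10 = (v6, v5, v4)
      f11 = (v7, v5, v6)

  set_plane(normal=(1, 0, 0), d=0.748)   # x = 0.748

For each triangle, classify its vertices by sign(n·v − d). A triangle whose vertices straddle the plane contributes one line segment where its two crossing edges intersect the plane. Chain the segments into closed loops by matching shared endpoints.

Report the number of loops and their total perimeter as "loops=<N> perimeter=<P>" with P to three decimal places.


loops=1 perimeter=12.140

Straddling triangles (8 of 12):
  (v4,v1,v0) [+--] → (0.748, -1.795, -0.73906)–(0.748, -1.795, -1.24)  len=0.5009
  (v2,v4,v0) [-+-] → (0.748, -1.06985, -1.24)–(0.748, -1.795, -1.24)  len=0.7252
  (v1,v7,v3) [-+-] → (0.748, 1.06985, 1.24)–(0.748, 1.795, 1.24)  len=0.7252
  (v5,v1,v4) [+-+] → (0.748, -1.795, 1.24)–(0.748, -1.795, -0.73906)  len=1.9791
  (v5,v7,v1) [++-] → (0.748, 1.06985, 1.24)–(0.748, -1.795, 1.24)  len=2.8648
  (v3,v7,v2) [-+-] → (0.748, 1.795, 1.24)–(0.748, 1.795, 0.73906)  len=0.5009
  (v6,v4,v2) [++-] → (0.748, -1.06985, -1.24)–(0.748, 1.795, -1.24)  len=2.8648
  (v2,v7,v6) [-++] → (0.748, 1.795, 0.73906)–(0.748, 1.795, -1.24)  len=1.9791

Chained into 1 loop(s):
  loop 1: 8 segments, perimeter = 12.1400
Total perimeter = 12.140


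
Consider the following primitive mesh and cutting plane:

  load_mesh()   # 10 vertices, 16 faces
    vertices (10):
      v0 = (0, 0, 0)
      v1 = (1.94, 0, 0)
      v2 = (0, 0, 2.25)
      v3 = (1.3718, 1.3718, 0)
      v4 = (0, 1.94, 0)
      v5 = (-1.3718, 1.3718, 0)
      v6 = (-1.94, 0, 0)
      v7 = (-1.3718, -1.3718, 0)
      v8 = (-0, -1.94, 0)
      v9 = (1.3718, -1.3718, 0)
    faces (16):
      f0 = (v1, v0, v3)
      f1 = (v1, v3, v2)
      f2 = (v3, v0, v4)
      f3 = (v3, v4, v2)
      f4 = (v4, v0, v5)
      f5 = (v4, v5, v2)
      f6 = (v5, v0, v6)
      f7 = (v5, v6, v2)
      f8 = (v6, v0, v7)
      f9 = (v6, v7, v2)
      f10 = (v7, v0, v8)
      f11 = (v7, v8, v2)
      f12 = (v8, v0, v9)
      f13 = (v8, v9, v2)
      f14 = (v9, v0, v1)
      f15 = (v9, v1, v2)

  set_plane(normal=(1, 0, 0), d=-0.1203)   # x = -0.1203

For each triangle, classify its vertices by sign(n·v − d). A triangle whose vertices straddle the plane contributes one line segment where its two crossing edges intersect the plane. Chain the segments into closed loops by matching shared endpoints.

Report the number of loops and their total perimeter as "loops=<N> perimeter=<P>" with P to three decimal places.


loops=1 perimeter=9.468

Straddling triangles (8 of 16):
  (v4,v0,v5) [++-] → (-0.1203, 0.1203, 0)–(-0.1203, 1.89017, 0)  len=1.7699
  (v4,v5,v2) [+-+] → (-0.1203, 1.89017, 0)–(-0.1203, 0.1203, 2.05269)  len=2.7103
  (v5,v0,v6) [-+-] → (-0.1203, 0.1203, 0)–(-0.1203, 0, 0)  len=0.1203
  (v5,v6,v2) [--+] → (-0.1203, 0, 2.11048)–(-0.1203, 0.1203, 2.05269)  len=0.1335
  (v6,v0,v7) [-+-] → (-0.1203, 0, 0)–(-0.1203, -0.1203, 0)  len=0.1203
  (v6,v7,v2) [--+] → (-0.1203, -0.1203, 2.05269)–(-0.1203, 0, 2.11048)  len=0.1335
  (v7,v0,v8) [-++] → (-0.1203, -0.1203, 0)–(-0.1203, -1.89017, 0)  len=1.7699
  (v7,v8,v2) [-++] → (-0.1203, -1.89017, 0)–(-0.1203, -0.1203, 2.05269)  len=2.7103

Chained into 1 loop(s):
  loop 1: 8 segments, perimeter = 9.4680
Total perimeter = 9.468


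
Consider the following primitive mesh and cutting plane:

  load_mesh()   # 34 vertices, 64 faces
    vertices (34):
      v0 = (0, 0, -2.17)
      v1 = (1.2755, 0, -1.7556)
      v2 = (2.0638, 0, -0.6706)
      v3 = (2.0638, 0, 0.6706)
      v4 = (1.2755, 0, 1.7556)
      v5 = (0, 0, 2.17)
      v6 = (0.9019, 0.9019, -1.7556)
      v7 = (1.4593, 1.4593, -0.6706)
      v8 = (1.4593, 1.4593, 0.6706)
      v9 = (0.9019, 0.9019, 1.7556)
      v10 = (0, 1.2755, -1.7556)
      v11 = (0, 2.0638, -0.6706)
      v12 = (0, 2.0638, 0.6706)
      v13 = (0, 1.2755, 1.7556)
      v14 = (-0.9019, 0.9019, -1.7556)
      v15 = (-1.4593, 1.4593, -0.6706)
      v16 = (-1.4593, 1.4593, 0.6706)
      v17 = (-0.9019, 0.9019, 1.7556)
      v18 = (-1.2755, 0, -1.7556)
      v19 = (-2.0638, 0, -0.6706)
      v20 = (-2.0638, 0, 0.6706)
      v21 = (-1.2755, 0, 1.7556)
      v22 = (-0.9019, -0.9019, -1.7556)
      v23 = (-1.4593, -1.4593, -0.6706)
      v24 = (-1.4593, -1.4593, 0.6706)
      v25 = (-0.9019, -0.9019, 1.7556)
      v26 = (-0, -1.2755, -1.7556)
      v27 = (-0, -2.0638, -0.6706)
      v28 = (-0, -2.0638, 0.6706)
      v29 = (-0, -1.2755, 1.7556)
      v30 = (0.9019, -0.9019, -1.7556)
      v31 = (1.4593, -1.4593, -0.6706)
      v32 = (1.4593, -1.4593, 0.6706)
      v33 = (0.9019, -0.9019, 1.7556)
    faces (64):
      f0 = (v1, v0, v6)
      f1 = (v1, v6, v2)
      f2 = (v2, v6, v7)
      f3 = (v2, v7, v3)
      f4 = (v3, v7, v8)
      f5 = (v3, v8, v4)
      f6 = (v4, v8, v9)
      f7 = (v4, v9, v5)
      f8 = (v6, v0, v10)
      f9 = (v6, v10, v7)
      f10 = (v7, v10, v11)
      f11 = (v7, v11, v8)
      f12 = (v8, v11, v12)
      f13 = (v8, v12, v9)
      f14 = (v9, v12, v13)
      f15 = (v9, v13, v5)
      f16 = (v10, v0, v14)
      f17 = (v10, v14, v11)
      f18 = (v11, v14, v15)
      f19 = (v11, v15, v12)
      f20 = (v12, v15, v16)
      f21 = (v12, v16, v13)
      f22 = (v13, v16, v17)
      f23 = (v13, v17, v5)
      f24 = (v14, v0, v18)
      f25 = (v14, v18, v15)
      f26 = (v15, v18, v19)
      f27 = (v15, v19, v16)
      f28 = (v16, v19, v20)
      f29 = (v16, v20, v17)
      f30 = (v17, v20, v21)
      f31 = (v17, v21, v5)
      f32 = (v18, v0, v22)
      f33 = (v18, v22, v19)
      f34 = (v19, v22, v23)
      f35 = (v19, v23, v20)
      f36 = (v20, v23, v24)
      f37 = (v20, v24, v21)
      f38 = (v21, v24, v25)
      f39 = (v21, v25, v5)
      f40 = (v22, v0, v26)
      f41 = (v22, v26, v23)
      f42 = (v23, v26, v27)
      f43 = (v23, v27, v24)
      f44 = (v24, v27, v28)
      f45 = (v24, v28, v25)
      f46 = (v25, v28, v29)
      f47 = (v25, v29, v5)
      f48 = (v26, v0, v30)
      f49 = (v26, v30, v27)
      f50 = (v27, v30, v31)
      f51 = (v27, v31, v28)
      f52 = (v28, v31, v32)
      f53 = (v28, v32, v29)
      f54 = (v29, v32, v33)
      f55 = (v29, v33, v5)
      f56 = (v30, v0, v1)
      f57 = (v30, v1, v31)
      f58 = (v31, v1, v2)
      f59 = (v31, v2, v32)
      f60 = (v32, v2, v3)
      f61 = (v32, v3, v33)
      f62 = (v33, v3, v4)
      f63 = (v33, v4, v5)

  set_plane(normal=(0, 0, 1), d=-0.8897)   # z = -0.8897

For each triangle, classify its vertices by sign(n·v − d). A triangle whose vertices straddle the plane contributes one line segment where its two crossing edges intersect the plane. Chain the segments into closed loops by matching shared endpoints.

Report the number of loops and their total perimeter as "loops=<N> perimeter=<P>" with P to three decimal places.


loops=1 perimeter=11.662

Straddling triangles (16 of 64):
  (v1,v6,v2) [--+] → (1.82917, 0.182126, -0.8897)–(1.90461, 0, -0.8897)  len=0.1971
  (v2,v6,v7) [+-+] → (1.82917, 0.182126, -0.8897)–(1.34674, 1.34674, -0.8897)  len=1.2606
  (v6,v10,v7) [--+] → (1.16462, 1.42218, -0.8897)–(1.34674, 1.34674, -0.8897)  len=0.1971
  (v7,v10,v11) [+-+] → (1.16462, 1.42218, -0.8897)–(0, 1.90461, -0.8897)  len=1.2606
  (v10,v14,v11) [--+] → (-0.182126, 1.82917, -0.8897)–(0, 1.90461, -0.8897)  len=0.1971
  (v11,v14,v15) [+-+] → (-0.182126, 1.82917, -0.8897)–(-1.34674, 1.34674, -0.8897)  len=1.2606
  (v14,v18,v15) [--+] → (-1.42218, 1.16462, -0.8897)–(-1.34674, 1.34674, -0.8897)  len=0.1971
  (v15,v18,v19) [+-+] → (-1.42218, 1.16462, -0.8897)–(-1.90461, 0, -0.8897)  len=1.2606
  (v18,v22,v19) [--+] → (-1.82917, -0.182126, -0.8897)–(-1.90461, 0, -0.8897)  len=0.1971
  (v19,v22,v23) [+-+] → (-1.82917, -0.182126, -0.8897)–(-1.34674, -1.34674, -0.8897)  len=1.2606
  (v22,v26,v23) [--+] → (-1.16462, -1.42218, -0.8897)–(-1.34674, -1.34674, -0.8897)  len=0.1971
  (v23,v26,v27) [+-+] → (-1.16462, -1.42218, -0.8897)–(0, -1.90461, -0.8897)  len=1.2606
  (v26,v30,v27) [--+] → (0.182126, -1.82917, -0.8897)–(0, -1.90461, -0.8897)  len=0.1971
  (v27,v30,v31) [+-+] → (0.182126, -1.82917, -0.8897)–(1.34674, -1.34674, -0.8897)  len=1.2606
  (v30,v1,v31) [--+] → (1.42218, -1.16462, -0.8897)–(1.34674, -1.34674, -0.8897)  len=0.1971
  (v31,v1,v2) [+-+] → (1.42218, -1.16462, -0.8897)–(1.90461, 0, -0.8897)  len=1.2606

Chained into 1 loop(s):
  loop 1: 16 segments, perimeter = 11.6617
Total perimeter = 11.662


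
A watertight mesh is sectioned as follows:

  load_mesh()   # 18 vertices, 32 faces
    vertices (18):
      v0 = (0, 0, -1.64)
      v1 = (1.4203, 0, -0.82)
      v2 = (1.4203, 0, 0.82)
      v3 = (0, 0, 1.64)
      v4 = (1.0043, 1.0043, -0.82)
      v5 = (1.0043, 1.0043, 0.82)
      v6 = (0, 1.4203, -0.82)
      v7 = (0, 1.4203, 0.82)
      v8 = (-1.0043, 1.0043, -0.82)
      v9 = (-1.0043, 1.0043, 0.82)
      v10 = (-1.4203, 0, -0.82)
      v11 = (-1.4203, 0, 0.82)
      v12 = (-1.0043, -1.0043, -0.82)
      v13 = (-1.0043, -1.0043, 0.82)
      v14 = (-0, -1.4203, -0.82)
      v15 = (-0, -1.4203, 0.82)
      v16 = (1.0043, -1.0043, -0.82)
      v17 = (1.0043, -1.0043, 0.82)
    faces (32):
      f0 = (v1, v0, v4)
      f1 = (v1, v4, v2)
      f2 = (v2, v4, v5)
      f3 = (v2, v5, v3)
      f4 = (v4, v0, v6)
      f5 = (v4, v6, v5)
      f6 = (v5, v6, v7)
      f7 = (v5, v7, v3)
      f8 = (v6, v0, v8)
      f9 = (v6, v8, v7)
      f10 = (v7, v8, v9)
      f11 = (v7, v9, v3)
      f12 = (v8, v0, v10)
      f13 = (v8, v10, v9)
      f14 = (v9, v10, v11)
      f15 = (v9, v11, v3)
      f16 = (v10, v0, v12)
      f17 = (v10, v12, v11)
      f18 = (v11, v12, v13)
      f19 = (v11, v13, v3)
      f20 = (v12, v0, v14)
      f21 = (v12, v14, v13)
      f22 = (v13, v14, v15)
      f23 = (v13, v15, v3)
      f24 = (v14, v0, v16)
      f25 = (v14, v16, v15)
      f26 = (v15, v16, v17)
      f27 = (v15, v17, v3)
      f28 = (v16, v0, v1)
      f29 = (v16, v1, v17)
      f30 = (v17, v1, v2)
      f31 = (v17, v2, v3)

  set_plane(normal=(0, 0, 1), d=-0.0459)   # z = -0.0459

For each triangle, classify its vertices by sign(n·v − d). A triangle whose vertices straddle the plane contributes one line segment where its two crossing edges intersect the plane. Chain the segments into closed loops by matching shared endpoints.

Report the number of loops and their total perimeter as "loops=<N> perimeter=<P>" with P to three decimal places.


loops=1 perimeter=8.696

Straddling triangles (16 of 32):
  (v1,v4,v2) [--+] → (1.20066, 0.530258, -0.0459)–(1.4203, 0, -0.0459)  len=0.5739
  (v2,v4,v5) [+-+] → (1.20066, 0.530258, -0.0459)–(1.0043, 1.0043, -0.0459)  len=0.5131
  (v4,v6,v5) [--+] → (0.474042, 1.22394, -0.0459)–(1.0043, 1.0043, -0.0459)  len=0.5739
  (v5,v6,v7) [+-+] → (0.474042, 1.22394, -0.0459)–(0, 1.4203, -0.0459)  len=0.5131
  (v6,v8,v7) [--+] → (-0.530258, 1.20066, -0.0459)–(0, 1.4203, -0.0459)  len=0.5739
  (v7,v8,v9) [+-+] → (-0.530258, 1.20066, -0.0459)–(-1.0043, 1.0043, -0.0459)  len=0.5131
  (v8,v10,v9) [--+] → (-1.22394, 0.474042, -0.0459)–(-1.0043, 1.0043, -0.0459)  len=0.5739
  (v9,v10,v11) [+-+] → (-1.22394, 0.474042, -0.0459)–(-1.4203, 0, -0.0459)  len=0.5131
  (v10,v12,v11) [--+] → (-1.20066, -0.530258, -0.0459)–(-1.4203, 0, -0.0459)  len=0.5739
  (v11,v12,v13) [+-+] → (-1.20066, -0.530258, -0.0459)–(-1.0043, -1.0043, -0.0459)  len=0.5131
  (v12,v14,v13) [--+] → (-0.474042, -1.22394, -0.0459)–(-1.0043, -1.0043, -0.0459)  len=0.5739
  (v13,v14,v15) [+-+] → (-0.474042, -1.22394, -0.0459)–(0, -1.4203, -0.0459)  len=0.5131
  (v14,v16,v15) [--+] → (0.530258, -1.20066, -0.0459)–(0, -1.4203, -0.0459)  len=0.5739
  (v15,v16,v17) [+-+] → (0.530258, -1.20066, -0.0459)–(1.0043, -1.0043, -0.0459)  len=0.5131
  (v16,v1,v17) [--+] → (1.22394, -0.474042, -0.0459)–(1.0043, -1.0043, -0.0459)  len=0.5739
  (v17,v1,v2) [+-+] → (1.22394, -0.474042, -0.0459)–(1.4203, 0, -0.0459)  len=0.5131

Chained into 1 loop(s):
  loop 1: 16 segments, perimeter = 8.6964
Total perimeter = 8.696


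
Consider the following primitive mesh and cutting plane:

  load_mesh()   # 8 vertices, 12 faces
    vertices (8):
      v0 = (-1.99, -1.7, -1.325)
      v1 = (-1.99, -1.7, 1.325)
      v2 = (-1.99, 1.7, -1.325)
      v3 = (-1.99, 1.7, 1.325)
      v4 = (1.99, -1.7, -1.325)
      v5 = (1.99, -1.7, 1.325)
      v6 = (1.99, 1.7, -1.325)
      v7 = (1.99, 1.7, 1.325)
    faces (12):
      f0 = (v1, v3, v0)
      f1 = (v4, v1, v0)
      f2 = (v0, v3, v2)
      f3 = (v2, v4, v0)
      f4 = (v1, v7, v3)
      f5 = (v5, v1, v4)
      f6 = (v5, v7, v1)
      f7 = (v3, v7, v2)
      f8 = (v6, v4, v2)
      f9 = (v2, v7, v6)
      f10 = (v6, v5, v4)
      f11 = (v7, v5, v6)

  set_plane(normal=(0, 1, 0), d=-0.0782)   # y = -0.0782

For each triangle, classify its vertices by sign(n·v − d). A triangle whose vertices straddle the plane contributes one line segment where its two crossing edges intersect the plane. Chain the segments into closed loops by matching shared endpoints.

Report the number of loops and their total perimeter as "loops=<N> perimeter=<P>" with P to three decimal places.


Straddling triangles (8 of 12):
  (v1,v3,v0) [-+-] → (-1.99, -0.0782, 1.325)–(-1.99, -0.0782, -0.06095)  len=1.3860
  (v0,v3,v2) [-++] → (-1.99, -0.0782, -0.06095)–(-1.99, -0.0782, -1.325)  len=1.2640
  (v2,v4,v0) [+--] → (0.09154, -0.0782, -1.325)–(-1.99, -0.0782, -1.325)  len=2.0815
  (v1,v7,v3) [-++] → (-0.09154, -0.0782, 1.325)–(-1.99, -0.0782, 1.325)  len=1.8985
  (v5,v7,v1) [-+-] → (1.99, -0.0782, 1.325)–(-0.09154, -0.0782, 1.325)  len=2.0815
  (v6,v4,v2) [+-+] → (1.99, -0.0782, -1.325)–(0.09154, -0.0782, -1.325)  len=1.8985
  (v6,v5,v4) [+--] → (1.99, -0.0782, 0.06095)–(1.99, -0.0782, -1.325)  len=1.3860
  (v7,v5,v6) [+-+] → (1.99, -0.0782, 1.325)–(1.99, -0.0782, 0.06095)  len=1.2640

Chained into 1 loop(s):
  loop 1: 8 segments, perimeter = 13.2600
Total perimeter = 13.260

loops=1 perimeter=13.260


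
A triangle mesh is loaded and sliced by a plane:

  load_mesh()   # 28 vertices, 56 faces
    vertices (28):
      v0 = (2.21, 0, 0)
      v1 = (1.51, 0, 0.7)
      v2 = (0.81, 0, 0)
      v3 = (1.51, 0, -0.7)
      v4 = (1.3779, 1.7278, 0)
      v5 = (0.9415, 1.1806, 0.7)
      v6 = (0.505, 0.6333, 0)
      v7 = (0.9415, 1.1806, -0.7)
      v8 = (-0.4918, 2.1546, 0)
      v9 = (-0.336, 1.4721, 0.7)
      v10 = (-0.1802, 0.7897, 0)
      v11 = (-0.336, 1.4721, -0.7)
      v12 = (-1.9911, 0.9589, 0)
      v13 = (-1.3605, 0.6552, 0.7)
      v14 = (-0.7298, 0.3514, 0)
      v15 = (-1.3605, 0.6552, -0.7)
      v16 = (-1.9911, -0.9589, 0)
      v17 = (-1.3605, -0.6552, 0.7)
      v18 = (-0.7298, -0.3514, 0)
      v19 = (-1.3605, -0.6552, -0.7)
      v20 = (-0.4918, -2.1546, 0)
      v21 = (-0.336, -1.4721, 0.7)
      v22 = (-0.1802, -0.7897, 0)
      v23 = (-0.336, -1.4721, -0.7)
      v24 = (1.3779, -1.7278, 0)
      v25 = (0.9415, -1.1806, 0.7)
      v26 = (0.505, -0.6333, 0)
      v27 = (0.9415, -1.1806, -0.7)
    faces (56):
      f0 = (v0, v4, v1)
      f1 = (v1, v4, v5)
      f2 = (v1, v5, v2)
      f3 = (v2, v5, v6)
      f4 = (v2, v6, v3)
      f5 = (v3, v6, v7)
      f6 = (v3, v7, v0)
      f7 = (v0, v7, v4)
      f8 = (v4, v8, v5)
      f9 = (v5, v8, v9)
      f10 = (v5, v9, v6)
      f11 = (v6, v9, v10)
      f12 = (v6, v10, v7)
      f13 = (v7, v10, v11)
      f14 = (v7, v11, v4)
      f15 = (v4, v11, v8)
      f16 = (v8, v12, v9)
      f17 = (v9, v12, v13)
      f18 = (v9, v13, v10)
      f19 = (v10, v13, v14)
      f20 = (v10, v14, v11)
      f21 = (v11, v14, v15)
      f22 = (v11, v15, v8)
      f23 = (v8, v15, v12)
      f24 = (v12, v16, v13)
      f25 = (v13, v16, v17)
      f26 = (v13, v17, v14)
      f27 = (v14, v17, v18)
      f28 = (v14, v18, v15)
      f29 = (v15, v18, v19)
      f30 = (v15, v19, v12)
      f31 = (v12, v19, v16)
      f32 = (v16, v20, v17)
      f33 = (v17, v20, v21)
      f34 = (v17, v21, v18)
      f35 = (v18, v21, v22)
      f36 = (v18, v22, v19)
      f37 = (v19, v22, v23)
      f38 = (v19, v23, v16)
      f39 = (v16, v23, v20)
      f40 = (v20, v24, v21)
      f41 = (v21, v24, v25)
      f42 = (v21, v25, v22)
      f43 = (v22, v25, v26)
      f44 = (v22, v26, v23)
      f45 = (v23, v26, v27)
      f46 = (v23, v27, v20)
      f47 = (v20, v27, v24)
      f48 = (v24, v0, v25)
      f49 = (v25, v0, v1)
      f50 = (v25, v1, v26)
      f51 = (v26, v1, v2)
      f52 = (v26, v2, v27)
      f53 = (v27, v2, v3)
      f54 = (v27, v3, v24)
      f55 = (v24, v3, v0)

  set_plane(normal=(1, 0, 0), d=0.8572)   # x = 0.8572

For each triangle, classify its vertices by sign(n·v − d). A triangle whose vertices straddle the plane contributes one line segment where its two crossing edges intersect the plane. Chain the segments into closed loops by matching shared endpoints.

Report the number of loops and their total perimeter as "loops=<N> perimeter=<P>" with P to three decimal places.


loops=1 perimeter=9.321

Straddling triangles (22 of 56):
  (v1,v5,v2) [++-] → (0.8572, 0.423759, 0.251255)–(0.8572, 0, 0.0472)  len=0.4703
  (v2,v5,v6) [-+-] → (0.8572, 0.423759, 0.251255)–(0.8572, 1.0749, 0.564811)  len=0.7227
  (v2,v6,v3) [--+] → (0.8572, 0.411361, -0.245313)–(0.8572, 0, -0.0472)  len=0.4566
  (v3,v6,v7) [+-+] → (0.8572, 0.411361, -0.245313)–(0.8572, 1.0749, -0.564811)  len=0.7365
  (v4,v8,v5) [+-+] → (0.8572, 1.84666, 0)–(0.8572, 1.23789, 0.658829)  len=0.8970
  (v5,v8,v9) [+--] → (0.8572, 1.23789, 0.658829)–(0.8572, 1.19984, 0.7)  len=0.0561
  (v5,v9,v6) [+--] → (0.8572, 1.19984, 0.7)–(0.8572, 1.0749, 0.564811)  len=0.1841
  (v6,v10,v7) [--+] → (0.8572, 1.15122, -0.647392)–(0.8572, 1.0749, -0.564811)  len=0.1124
  (v7,v10,v11) [+--] → (0.8572, 1.15122, -0.647392)–(0.8572, 1.19984, -0.7)  len=0.0716
  (v7,v11,v4) [+-+] → (0.8572, 1.19984, -0.7)–(0.8572, 1.65012, -0.212667)  len=0.6635
  (v4,v11,v8) [+--] → (0.8572, 1.65012, -0.212667)–(0.8572, 1.84666, 0)  len=0.2896
  (v20,v24,v21) [-+-] → (0.8572, -1.84666, 0)–(0.8572, -1.65012, 0.212667)  len=0.2896
  (v21,v24,v25) [-++] → (0.8572, -1.65012, 0.212667)–(0.8572, -1.19984, 0.7)  len=0.6635
  (v21,v25,v22) [-+-] → (0.8572, -1.19984, 0.7)–(0.8572, -1.15122, 0.647392)  len=0.0716
  (v22,v25,v26) [-+-] → (0.8572, -1.15122, 0.647392)–(0.8572, -1.0749, 0.564811)  len=0.1124
  (v23,v26,v27) [--+] → (0.8572, -1.0749, -0.564811)–(0.8572, -1.19984, -0.7)  len=0.1841
  (v23,v27,v20) [-+-] → (0.8572, -1.19984, -0.7)–(0.8572, -1.23789, -0.658829)  len=0.0561
  (v20,v27,v24) [-++] → (0.8572, -1.23789, -0.658829)–(0.8572, -1.84666, 0)  len=0.8970
  (v25,v1,v26) [++-] → (0.8572, -0.411361, 0.245313)–(0.8572, -1.0749, 0.564811)  len=0.7365
  (v26,v1,v2) [-+-] → (0.8572, -0.411361, 0.245313)–(0.8572, 0, 0.0472)  len=0.4566
  (v26,v2,v27) [--+] → (0.8572, -0.423759, -0.251255)–(0.8572, -1.0749, -0.564811)  len=0.7227
  (v27,v2,v3) [+-+] → (0.8572, -0.423759, -0.251255)–(0.8572, 0, -0.0472)  len=0.4703

Chained into 1 loop(s):
  loop 1: 22 segments, perimeter = 9.3208
Total perimeter = 9.321


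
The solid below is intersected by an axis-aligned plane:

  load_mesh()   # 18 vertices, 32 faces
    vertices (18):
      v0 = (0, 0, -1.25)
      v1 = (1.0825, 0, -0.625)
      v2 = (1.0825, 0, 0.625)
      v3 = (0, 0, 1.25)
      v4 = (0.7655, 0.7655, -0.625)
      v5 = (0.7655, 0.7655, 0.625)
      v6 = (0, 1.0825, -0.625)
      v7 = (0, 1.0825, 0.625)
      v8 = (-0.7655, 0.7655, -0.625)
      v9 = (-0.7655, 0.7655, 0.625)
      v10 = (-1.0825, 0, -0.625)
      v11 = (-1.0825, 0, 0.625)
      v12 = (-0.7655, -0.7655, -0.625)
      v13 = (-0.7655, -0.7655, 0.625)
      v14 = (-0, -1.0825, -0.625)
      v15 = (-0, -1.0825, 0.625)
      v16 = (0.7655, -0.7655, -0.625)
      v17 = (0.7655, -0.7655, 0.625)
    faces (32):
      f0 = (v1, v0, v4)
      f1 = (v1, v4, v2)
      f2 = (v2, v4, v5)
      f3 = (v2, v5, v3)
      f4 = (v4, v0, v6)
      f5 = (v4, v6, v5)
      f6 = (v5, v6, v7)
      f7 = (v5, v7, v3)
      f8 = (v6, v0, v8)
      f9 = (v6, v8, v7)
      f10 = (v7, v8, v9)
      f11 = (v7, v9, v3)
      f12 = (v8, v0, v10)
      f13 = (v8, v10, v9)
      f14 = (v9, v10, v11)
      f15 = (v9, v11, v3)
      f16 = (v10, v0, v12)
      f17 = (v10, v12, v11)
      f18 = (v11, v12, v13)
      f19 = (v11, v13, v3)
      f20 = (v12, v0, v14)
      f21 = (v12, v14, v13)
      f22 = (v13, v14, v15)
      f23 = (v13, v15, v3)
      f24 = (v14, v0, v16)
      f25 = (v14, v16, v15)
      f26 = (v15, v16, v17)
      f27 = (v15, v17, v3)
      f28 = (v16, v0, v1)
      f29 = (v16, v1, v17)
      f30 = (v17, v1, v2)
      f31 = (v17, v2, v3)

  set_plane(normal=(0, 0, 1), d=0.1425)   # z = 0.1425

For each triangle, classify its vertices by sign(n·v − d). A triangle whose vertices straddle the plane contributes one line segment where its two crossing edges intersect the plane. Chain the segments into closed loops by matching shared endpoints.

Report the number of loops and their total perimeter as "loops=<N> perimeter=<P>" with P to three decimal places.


loops=1 perimeter=6.628

Straddling triangles (16 of 32):
  (v1,v4,v2) [--+] → (0.960138, 0.295483, 0.1425)–(1.0825, 0, 0.1425)  len=0.3198
  (v2,v4,v5) [+-+] → (0.960138, 0.295483, 0.1425)–(0.7655, 0.7655, 0.1425)  len=0.5087
  (v4,v6,v5) [--+] → (0.470017, 0.887862, 0.1425)–(0.7655, 0.7655, 0.1425)  len=0.3198
  (v5,v6,v7) [+-+] → (0.470017, 0.887862, 0.1425)–(0, 1.0825, 0.1425)  len=0.5087
  (v6,v8,v7) [--+] → (-0.295483, 0.960138, 0.1425)–(0, 1.0825, 0.1425)  len=0.3198
  (v7,v8,v9) [+-+] → (-0.295483, 0.960138, 0.1425)–(-0.7655, 0.7655, 0.1425)  len=0.5087
  (v8,v10,v9) [--+] → (-0.887862, 0.470017, 0.1425)–(-0.7655, 0.7655, 0.1425)  len=0.3198
  (v9,v10,v11) [+-+] → (-0.887862, 0.470017, 0.1425)–(-1.0825, 0, 0.1425)  len=0.5087
  (v10,v12,v11) [--+] → (-0.960138, -0.295483, 0.1425)–(-1.0825, 0, 0.1425)  len=0.3198
  (v11,v12,v13) [+-+] → (-0.960138, -0.295483, 0.1425)–(-0.7655, -0.7655, 0.1425)  len=0.5087
  (v12,v14,v13) [--+] → (-0.470017, -0.887862, 0.1425)–(-0.7655, -0.7655, 0.1425)  len=0.3198
  (v13,v14,v15) [+-+] → (-0.470017, -0.887862, 0.1425)–(0, -1.0825, 0.1425)  len=0.5087
  (v14,v16,v15) [--+] → (0.295483, -0.960138, 0.1425)–(0, -1.0825, 0.1425)  len=0.3198
  (v15,v16,v17) [+-+] → (0.295483, -0.960138, 0.1425)–(0.7655, -0.7655, 0.1425)  len=0.5087
  (v16,v1,v17) [--+] → (0.887862, -0.470017, 0.1425)–(0.7655, -0.7655, 0.1425)  len=0.3198
  (v17,v1,v2) [+-+] → (0.887862, -0.470017, 0.1425)–(1.0825, 0, 0.1425)  len=0.5087

Chained into 1 loop(s):
  loop 1: 16 segments, perimeter = 6.6283
Total perimeter = 6.628


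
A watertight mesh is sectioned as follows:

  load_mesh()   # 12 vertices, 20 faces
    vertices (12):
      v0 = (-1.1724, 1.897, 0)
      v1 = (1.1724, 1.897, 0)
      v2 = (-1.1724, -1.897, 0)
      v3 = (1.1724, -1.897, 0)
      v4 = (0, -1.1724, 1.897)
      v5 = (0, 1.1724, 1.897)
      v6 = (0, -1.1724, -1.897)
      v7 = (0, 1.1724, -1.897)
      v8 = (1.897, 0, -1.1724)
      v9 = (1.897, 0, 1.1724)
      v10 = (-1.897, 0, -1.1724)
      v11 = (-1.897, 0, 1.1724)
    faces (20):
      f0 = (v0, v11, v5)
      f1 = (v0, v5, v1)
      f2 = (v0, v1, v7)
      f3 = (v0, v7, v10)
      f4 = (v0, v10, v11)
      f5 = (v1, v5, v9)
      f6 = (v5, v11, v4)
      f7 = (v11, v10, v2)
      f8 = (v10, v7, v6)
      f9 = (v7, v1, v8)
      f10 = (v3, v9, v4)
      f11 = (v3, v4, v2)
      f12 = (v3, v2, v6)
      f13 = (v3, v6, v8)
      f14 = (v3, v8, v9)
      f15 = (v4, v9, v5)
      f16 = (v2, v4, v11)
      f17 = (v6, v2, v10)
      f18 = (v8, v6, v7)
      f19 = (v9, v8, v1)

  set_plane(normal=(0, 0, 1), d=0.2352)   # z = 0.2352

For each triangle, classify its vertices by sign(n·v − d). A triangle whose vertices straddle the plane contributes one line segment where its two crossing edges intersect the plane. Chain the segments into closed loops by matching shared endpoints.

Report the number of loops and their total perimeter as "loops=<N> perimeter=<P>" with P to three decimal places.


Straddling triangles (10 of 20):
  (v0,v11,v5) [-++] → (-1.31776, 1.51644, 0.2352)–(-1.02704, 1.80716, 0.2352)  len=0.4111
  (v0,v5,v1) [-+-] → (-1.02704, 1.80716, 0.2352)–(1.02704, 1.80716, 0.2352)  len=2.0541
  (v0,v10,v11) [--+] → (-1.897, 0, 0.2352)–(-1.31776, 1.51644, 0.2352)  len=1.6233
  (v1,v5,v9) [-++] → (1.02704, 1.80716, 0.2352)–(1.31776, 1.51644, 0.2352)  len=0.4111
  (v11,v10,v2) [+--] → (-1.897, 0, 0.2352)–(-1.31776, -1.51644, 0.2352)  len=1.6233
  (v3,v9,v4) [-++] → (1.31776, -1.51644, 0.2352)–(1.02704, -1.80716, 0.2352)  len=0.4111
  (v3,v4,v2) [-+-] → (1.02704, -1.80716, 0.2352)–(-1.02704, -1.80716, 0.2352)  len=2.0541
  (v3,v8,v9) [--+] → (1.897, 0, 0.2352)–(1.31776, -1.51644, 0.2352)  len=1.6233
  (v2,v4,v11) [-++] → (-1.02704, -1.80716, 0.2352)–(-1.31776, -1.51644, 0.2352)  len=0.4111
  (v9,v8,v1) [+--] → (1.897, 0, 0.2352)–(1.31776, 1.51644, 0.2352)  len=1.6233

Chained into 1 loop(s):
  loop 1: 10 segments, perimeter = 12.2459
Total perimeter = 12.246

loops=1 perimeter=12.246


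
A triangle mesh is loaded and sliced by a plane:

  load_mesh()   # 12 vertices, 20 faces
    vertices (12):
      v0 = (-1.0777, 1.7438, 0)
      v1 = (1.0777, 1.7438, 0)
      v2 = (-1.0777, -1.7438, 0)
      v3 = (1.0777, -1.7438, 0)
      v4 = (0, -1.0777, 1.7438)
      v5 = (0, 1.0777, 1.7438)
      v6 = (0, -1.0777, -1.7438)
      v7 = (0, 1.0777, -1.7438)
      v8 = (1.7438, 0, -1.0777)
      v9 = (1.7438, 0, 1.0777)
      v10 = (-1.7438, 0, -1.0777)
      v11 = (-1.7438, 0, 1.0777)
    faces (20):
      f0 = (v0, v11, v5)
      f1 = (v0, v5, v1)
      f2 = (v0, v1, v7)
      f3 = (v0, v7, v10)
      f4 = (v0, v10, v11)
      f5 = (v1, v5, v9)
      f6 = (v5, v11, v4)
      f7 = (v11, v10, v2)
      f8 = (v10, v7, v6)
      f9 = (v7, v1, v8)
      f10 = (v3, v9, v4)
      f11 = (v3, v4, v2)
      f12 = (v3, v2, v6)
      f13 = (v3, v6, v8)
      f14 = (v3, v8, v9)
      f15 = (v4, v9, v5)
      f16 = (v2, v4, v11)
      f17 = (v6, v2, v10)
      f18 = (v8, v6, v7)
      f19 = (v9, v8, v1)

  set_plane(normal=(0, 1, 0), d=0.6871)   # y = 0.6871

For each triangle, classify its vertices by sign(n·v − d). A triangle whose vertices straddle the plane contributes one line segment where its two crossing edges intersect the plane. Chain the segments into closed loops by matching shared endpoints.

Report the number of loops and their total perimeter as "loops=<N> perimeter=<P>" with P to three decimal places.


loops=1 perimeter=10.123

Straddling triangles (10 of 20):
  (v0,v11,v5) [+-+] → (-1.48134, 0.6871, 0.65306)–(-0.63202, 0.6871, 1.50238)  len=1.2011
  (v0,v7,v10) [++-] → (-0.63202, 0.6871, -1.50238)–(-1.48134, 0.6871, -0.65306)  len=1.2011
  (v0,v10,v11) [+--] → (-1.48134, 0.6871, -0.65306)–(-1.48134, 0.6871, 0.65306)  len=1.3061
  (v1,v5,v9) [++-] → (0.63202, 0.6871, 1.50238)–(1.48134, 0.6871, 0.65306)  len=1.2011
  (v5,v11,v4) [+--] → (-0.63202, 0.6871, 1.50238)–(0, 0.6871, 1.7438)  len=0.6766
  (v10,v7,v6) [-+-] → (-0.63202, 0.6871, -1.50238)–(0, 0.6871, -1.7438)  len=0.6766
  (v7,v1,v8) [++-] → (1.48134, 0.6871, -0.65306)–(0.63202, 0.6871, -1.50238)  len=1.2011
  (v4,v9,v5) [--+] → (0.63202, 0.6871, 1.50238)–(0, 0.6871, 1.7438)  len=0.6766
  (v8,v6,v7) [--+] → (0, 0.6871, -1.7438)–(0.63202, 0.6871, -1.50238)  len=0.6766
  (v9,v8,v1) [--+] → (1.48134, 0.6871, -0.65306)–(1.48134, 0.6871, 0.65306)  len=1.3061

Chained into 1 loop(s):
  loop 1: 10 segments, perimeter = 10.1230
Total perimeter = 10.123


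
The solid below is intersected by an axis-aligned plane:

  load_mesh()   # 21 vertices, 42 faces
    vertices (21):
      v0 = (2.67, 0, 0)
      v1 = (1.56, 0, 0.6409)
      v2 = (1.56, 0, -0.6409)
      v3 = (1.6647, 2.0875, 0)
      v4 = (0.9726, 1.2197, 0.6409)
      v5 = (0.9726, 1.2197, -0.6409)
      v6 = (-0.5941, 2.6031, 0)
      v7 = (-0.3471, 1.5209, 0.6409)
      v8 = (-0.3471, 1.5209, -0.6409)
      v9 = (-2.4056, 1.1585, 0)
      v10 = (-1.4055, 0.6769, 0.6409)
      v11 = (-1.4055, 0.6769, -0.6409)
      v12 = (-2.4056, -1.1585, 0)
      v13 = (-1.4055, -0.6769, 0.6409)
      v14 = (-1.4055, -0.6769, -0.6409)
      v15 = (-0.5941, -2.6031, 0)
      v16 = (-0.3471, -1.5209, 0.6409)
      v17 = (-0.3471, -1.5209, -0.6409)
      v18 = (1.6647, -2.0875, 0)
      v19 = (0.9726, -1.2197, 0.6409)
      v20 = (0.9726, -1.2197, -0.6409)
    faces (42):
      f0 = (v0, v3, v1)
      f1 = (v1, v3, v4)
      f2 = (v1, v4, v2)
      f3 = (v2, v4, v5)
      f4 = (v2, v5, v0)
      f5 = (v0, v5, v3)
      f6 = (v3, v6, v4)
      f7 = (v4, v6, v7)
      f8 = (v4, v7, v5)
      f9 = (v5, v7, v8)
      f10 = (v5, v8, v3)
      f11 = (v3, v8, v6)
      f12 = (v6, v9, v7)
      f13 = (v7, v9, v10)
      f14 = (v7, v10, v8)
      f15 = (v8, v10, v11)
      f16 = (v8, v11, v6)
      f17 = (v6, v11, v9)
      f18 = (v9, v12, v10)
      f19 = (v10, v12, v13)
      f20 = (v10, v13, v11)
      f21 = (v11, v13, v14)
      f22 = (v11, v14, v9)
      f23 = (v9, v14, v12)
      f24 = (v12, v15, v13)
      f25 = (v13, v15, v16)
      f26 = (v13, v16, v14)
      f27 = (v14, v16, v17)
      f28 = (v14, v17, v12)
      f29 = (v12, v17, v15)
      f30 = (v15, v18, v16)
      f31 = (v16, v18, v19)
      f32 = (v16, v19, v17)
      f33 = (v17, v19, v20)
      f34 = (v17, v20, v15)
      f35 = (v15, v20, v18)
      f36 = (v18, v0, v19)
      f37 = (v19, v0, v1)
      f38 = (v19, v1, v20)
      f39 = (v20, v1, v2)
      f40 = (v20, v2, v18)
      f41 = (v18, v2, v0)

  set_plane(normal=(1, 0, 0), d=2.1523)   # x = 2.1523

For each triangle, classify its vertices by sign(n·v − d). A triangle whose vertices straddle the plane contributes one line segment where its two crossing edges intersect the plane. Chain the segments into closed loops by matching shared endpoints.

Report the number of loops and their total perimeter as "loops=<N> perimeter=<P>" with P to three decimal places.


loops=1 perimeter=4.463

Straddling triangles (6 of 42):
  (v0,v3,v1) [+--] → (2.1523, 1.075, 0)–(2.1523, 0, 0.298913)  len=1.1158
  (v2,v5,v0) [--+] → (2.1523, 0.372003, -0.195472)–(2.1523, 0, -0.298913)  len=0.3861
  (v0,v5,v3) [+--] → (2.1523, 0.372003, -0.195472)–(2.1523, 1.075, 0)  len=0.7297
  (v18,v0,v19) [-+-] → (2.1523, -1.075, 0)–(2.1523, -0.372003, 0.195472)  len=0.7297
  (v19,v0,v1) [-+-] → (2.1523, -0.372003, 0.195472)–(2.1523, 0, 0.298913)  len=0.3861
  (v18,v2,v0) [--+] → (2.1523, 0, -0.298913)–(2.1523, -1.075, 0)  len=1.1158

Chained into 1 loop(s):
  loop 1: 6 segments, perimeter = 4.4631
Total perimeter = 4.463


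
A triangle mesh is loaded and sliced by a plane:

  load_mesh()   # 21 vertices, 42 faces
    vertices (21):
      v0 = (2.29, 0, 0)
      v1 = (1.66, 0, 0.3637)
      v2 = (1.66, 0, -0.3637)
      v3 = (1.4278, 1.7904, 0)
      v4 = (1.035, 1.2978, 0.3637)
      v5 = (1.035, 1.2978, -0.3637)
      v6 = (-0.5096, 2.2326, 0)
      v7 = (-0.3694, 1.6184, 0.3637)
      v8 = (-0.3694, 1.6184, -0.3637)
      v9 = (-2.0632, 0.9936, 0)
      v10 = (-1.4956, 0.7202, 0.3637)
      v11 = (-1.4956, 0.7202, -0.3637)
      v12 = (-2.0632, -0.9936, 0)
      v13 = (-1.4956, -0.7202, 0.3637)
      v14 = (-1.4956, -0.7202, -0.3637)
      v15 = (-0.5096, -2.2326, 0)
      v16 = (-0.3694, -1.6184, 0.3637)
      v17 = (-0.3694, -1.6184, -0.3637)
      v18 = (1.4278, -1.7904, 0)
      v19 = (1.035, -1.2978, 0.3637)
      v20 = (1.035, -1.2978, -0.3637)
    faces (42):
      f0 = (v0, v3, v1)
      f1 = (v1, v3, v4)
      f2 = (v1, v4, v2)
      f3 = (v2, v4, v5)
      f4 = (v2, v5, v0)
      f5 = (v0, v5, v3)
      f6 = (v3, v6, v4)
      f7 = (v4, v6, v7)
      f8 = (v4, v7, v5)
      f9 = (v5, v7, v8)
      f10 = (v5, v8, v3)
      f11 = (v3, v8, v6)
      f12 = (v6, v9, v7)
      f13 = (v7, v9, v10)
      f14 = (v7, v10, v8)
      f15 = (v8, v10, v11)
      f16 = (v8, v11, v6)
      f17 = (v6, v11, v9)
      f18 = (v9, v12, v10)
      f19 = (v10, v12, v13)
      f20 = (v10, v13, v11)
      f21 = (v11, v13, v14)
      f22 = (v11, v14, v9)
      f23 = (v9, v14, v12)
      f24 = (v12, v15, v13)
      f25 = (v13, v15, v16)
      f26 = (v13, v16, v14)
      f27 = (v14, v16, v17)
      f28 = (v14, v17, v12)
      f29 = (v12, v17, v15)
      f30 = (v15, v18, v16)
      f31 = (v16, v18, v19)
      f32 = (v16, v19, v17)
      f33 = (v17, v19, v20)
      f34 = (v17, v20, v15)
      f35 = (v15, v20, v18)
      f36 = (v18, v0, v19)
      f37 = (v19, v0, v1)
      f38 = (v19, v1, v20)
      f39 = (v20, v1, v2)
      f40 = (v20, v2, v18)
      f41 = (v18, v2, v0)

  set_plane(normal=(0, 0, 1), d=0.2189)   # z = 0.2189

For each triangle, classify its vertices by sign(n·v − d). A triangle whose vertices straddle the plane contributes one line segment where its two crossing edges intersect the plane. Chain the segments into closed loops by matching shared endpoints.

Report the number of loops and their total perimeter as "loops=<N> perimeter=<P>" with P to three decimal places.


loops=2 perimeter=21.690

Straddling triangles (28 of 42):
  (v0,v3,v1) [--+] → (1.56755, 0.712813, 0.2189)–(1.91082, 0, 0.2189)  len=0.7912
  (v1,v3,v4) [+-+] → (1.56755, 0.712813, 0.2189)–(1.19139, 1.49392, 0.2189)  len=0.8670
  (v1,v4,v2) [++-] → (1.15942, 1.03945, 0.2189)–(1.66, 0, 0.2189)  len=1.1537
  (v2,v4,v5) [-+-] → (1.15942, 1.03945, 0.2189)–(1.035, 1.2978, 0.2189)  len=0.2867
  (v3,v6,v4) [--+] → (0.420048, 1.66997, 0.2189)–(1.19139, 1.49392, 0.2189)  len=0.7912
  (v4,v6,v7) [+-+] → (0.420048, 1.66997, 0.2189)–(-0.425218, 1.86293, 0.2189)  len=0.8670
  (v4,v7,v5) [++-] → (-0.0898329, 1.55458, 0.2189)–(1.035, 1.2978, 0.2189)  len=1.1538
  (v5,v7,v8) [-+-] → (-0.0898329, 1.55458, 0.2189)–(-0.3694, 1.6184, 0.2189)  len=0.2868
  (v6,v9,v7) [--+] → (-1.04375, 1.36965, 0.2189)–(-0.425218, 1.86293, 0.2189)  len=0.7911
  (v7,v9,v10) [+-+] → (-1.04375, 1.36965, 0.2189)–(-1.72158, 0.829049, 0.2189)  len=0.8670
  (v7,v10,v8) [++-] → (-1.27141, 0.899, 0.2189)–(-0.3694, 1.6184, 0.2189)  len=1.1538
  (v8,v10,v11) [-+-] → (-1.27141, 0.899, 0.2189)–(-1.4956, 0.7202, 0.2189)  len=0.2868
  (v9,v12,v10) [--+] → (-1.72158, 0.0378842, 0.2189)–(-1.72158, 0.829049, 0.2189)  len=0.7912
  (v10,v12,v13) [+-+] → (-1.72158, 0.0378842, 0.2189)–(-1.72158, -0.829049, 0.2189)  len=0.8669
  (v10,v13,v11) [++-] → (-1.4956, -0.433467, 0.2189)–(-1.4956, 0.7202, 0.2189)  len=1.1537
  (v11,v13,v14) [-+-] → (-1.4956, -0.433467, 0.2189)–(-1.4956, -0.7202, 0.2189)  len=0.2867
  (v12,v15,v13) [--+] → (-1.10304, -1.32233, 0.2189)–(-1.72158, -0.829049, 0.2189)  len=0.7911
  (v13,v15,v16) [+-+] → (-1.10304, -1.32233, 0.2189)–(-0.425218, -1.86293, 0.2189)  len=0.8670
  (v13,v16,v14) [++-] → (-0.593587, -1.4396, 0.2189)–(-1.4956, -0.7202, 0.2189)  len=1.1538
  (v14,v16,v17) [-+-] → (-0.593587, -1.4396, 0.2189)–(-0.3694, -1.6184, 0.2189)  len=0.2868
  (v15,v18,v16) [--+] → (0.34612, -1.68688, 0.2189)–(-0.425218, -1.86293, 0.2189)  len=0.7912
  (v16,v18,v19) [+-+] → (0.34612, -1.68688, 0.2189)–(1.19139, -1.49392, 0.2189)  len=0.8670
  (v16,v19,v17) [++-] → (0.755433, -1.36162, 0.2189)–(-0.3694, -1.6184, 0.2189)  len=1.1538
  (v17,v19,v20) [-+-] → (0.755433, -1.36162, 0.2189)–(1.035, -1.2978, 0.2189)  len=0.2868
  (v18,v0,v19) [--+] → (1.53465, -0.781106, 0.2189)–(1.19139, -1.49392, 0.2189)  len=0.7912
  (v19,v0,v1) [+-+] → (1.53465, -0.781106, 0.2189)–(1.91082, 0, 0.2189)  len=0.8670
  (v19,v1,v20) [++-] → (1.53558, -0.258347, 0.2189)–(1.035, -1.2978, 0.2189)  len=1.1537
  (v20,v1,v2) [-+-] → (1.53558, -0.258347, 0.2189)–(1.66, 0, 0.2189)  len=0.2867

Chained into 2 loop(s):
  loop 1: 14 segments, perimeter = 11.6070
  loop 2: 14 segments, perimeter = 10.0834
Total perimeter = 21.690


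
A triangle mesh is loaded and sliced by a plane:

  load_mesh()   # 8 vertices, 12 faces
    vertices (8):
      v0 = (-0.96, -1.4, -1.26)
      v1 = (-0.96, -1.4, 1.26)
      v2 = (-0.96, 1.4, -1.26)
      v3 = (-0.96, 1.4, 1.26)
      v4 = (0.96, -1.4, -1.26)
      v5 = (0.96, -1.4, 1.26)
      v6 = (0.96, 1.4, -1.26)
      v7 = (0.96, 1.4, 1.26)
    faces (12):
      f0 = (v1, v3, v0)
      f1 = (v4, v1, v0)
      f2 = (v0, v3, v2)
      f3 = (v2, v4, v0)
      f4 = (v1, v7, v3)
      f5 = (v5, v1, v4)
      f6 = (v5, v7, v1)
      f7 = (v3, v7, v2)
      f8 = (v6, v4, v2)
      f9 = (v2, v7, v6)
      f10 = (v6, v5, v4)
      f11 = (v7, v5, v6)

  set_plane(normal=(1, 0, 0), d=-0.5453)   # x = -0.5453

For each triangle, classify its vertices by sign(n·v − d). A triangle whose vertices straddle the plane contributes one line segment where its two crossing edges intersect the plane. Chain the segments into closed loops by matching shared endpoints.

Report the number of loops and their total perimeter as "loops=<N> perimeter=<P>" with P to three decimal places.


Straddling triangles (8 of 12):
  (v4,v1,v0) [+--] → (-0.5453, -1.4, 0.715706)–(-0.5453, -1.4, -1.26)  len=1.9757
  (v2,v4,v0) [-+-] → (-0.5453, 0.795229, -1.26)–(-0.5453, -1.4, -1.26)  len=2.1952
  (v1,v7,v3) [-+-] → (-0.5453, -0.795229, 1.26)–(-0.5453, 1.4, 1.26)  len=2.1952
  (v5,v1,v4) [+-+] → (-0.5453, -1.4, 1.26)–(-0.5453, -1.4, 0.715706)  len=0.5443
  (v5,v7,v1) [++-] → (-0.5453, -0.795229, 1.26)–(-0.5453, -1.4, 1.26)  len=0.6048
  (v3,v7,v2) [-+-] → (-0.5453, 1.4, 1.26)–(-0.5453, 1.4, -0.715706)  len=1.9757
  (v6,v4,v2) [++-] → (-0.5453, 0.795229, -1.26)–(-0.5453, 1.4, -1.26)  len=0.6048
  (v2,v7,v6) [-++] → (-0.5453, 1.4, -0.715706)–(-0.5453, 1.4, -1.26)  len=0.5443

Chained into 1 loop(s):
  loop 1: 8 segments, perimeter = 10.6400
Total perimeter = 10.640

loops=1 perimeter=10.640


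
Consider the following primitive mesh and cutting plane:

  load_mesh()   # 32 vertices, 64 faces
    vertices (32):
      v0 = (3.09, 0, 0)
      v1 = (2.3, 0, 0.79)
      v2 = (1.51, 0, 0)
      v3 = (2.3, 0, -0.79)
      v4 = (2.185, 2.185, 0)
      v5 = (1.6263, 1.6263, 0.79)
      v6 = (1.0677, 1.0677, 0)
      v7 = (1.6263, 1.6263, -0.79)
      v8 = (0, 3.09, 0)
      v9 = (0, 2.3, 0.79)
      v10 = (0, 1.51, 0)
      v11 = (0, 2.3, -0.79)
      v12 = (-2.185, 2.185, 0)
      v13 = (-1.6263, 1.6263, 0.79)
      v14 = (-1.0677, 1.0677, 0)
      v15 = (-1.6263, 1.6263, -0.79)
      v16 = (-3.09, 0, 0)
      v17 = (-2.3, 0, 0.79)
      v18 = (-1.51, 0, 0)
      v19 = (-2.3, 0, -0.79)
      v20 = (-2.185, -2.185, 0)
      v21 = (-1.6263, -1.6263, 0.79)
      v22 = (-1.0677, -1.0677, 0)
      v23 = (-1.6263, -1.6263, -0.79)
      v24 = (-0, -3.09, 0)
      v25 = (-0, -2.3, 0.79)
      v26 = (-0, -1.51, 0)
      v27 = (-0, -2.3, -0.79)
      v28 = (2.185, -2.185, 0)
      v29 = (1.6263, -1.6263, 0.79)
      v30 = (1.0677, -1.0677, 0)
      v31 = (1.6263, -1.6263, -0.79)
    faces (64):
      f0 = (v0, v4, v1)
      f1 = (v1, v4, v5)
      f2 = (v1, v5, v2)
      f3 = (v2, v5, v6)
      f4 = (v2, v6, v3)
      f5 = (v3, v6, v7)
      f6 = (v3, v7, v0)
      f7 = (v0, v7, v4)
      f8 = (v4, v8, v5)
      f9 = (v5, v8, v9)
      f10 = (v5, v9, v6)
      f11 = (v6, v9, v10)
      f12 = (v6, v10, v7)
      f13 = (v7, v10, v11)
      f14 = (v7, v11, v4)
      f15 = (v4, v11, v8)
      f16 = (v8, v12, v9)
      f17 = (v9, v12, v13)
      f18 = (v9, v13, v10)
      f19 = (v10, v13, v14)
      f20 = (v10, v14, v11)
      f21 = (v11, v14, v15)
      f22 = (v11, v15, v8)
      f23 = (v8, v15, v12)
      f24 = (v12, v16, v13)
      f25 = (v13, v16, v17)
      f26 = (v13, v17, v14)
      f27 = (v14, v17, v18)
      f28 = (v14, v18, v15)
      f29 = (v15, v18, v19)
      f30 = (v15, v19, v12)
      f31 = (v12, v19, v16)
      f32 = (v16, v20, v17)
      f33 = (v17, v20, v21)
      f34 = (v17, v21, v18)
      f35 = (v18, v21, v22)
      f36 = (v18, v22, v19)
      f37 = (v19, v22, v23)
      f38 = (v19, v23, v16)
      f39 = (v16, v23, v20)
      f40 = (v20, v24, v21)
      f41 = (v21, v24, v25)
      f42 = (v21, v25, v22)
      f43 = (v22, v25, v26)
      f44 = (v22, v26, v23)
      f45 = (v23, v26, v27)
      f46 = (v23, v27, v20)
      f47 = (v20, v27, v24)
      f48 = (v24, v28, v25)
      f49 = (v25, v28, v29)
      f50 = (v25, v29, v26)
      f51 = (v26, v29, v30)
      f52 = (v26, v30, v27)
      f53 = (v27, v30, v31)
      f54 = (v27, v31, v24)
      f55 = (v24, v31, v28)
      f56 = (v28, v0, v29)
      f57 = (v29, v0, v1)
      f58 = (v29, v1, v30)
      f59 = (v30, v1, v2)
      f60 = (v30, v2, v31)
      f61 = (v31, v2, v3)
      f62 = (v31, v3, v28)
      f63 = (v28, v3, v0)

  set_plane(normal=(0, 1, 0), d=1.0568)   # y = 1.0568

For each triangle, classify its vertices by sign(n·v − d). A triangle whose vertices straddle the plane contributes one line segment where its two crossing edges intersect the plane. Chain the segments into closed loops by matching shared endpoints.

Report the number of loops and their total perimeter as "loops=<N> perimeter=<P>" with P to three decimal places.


loops=2 perimeter=8.938

Straddling triangles (16 of 64):
  (v0,v4,v1) [-+-] → (2.65229, 1.0568, 0)–(2.24438, 1.0568, 0.407908)  len=0.5769
  (v1,v4,v5) [-++] → (2.24438, 1.0568, 0.407908)–(1.86222, 1.0568, 0.79)  len=0.5404
  (v1,v5,v2) [-+-] → (1.86222, 1.0568, 0.79)–(1.58557, 1.0568, 0.513357)  len=0.3912
  (v2,v5,v6) [-++] → (1.58557, 1.0568, 0.513357)–(1.07222, 1.0568, 0)  len=0.7260
  (v2,v6,v3) [-+-] → (1.07222, 1.0568, 0)–(1.08028, 1.0568, -0.008065)  len=0.0114
  (v3,v6,v7) [-++] → (1.08028, 1.0568, -0.008065)–(1.86222, 1.0568, -0.79)  len=1.1058
  (v3,v7,v0) [-+-] → (1.86222, 1.0568, -0.79)–(2.13886, 1.0568, -0.513357)  len=0.3912
  (v0,v7,v4) [-++] → (2.13886, 1.0568, -0.513357)–(2.65229, 1.0568, 0)  len=0.7260
  (v12,v16,v13) [+-+] → (-2.65229, 1.0568, 0)–(-2.13886, 1.0568, 0.513357)  len=0.7260
  (v13,v16,v17) [+--] → (-2.13886, 1.0568, 0.513357)–(-1.86222, 1.0568, 0.79)  len=0.3912
  (v13,v17,v14) [+-+] → (-1.86222, 1.0568, 0.79)–(-1.08028, 1.0568, 0.008065)  len=1.1058
  (v14,v17,v18) [+--] → (-1.08028, 1.0568, 0.008065)–(-1.07222, 1.0568, 0)  len=0.0114
  (v14,v18,v15) [+-+] → (-1.07222, 1.0568, 0)–(-1.58557, 1.0568, -0.513357)  len=0.7260
  (v15,v18,v19) [+--] → (-1.58557, 1.0568, -0.513357)–(-1.86222, 1.0568, -0.79)  len=0.3912
  (v15,v19,v12) [+-+] → (-1.86222, 1.0568, -0.79)–(-2.24438, 1.0568, -0.407908)  len=0.5404
  (v12,v19,v16) [+--] → (-2.24438, 1.0568, -0.407908)–(-2.65229, 1.0568, 0)  len=0.5769

Chained into 2 loop(s):
  loop 1: 8 segments, perimeter = 4.4690
  loop 2: 8 segments, perimeter = 4.4690
Total perimeter = 8.938
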